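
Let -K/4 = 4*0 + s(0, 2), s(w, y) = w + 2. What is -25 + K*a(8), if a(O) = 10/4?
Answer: -45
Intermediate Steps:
s(w, y) = 2 + w
a(O) = 5/2 (a(O) = 10*(1/4) = 5/2)
K = -8 (K = -4*(4*0 + (2 + 0)) = -4*(0 + 2) = -4*2 = -8)
-25 + K*a(8) = -25 - 8*5/2 = -25 - 20 = -45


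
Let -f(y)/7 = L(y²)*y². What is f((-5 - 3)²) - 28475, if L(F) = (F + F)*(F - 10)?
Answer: -959723892539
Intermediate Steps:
L(F) = 2*F*(-10 + F) (L(F) = (2*F)*(-10 + F) = 2*F*(-10 + F))
f(y) = -14*y⁴*(-10 + y²) (f(y) = -7*2*y²*(-10 + y²)*y² = -14*y⁴*(-10 + y²))
f((-5 - 3)²) - 28475 = 14*((-5 - 3)²)⁴*(10 - ((-5 - 3)²)²) - 28475 = 14*((-8)²)⁴*(10 - ((-8)²)²) - 28475 = 14*64⁴*(10 - 1*64²) - 28475 = 14*16777216*(10 - 1*4096) - 28475 = 14*16777216*(10 - 4096) - 28475 = 14*16777216*(-4086) - 28475 = -959723864064 - 28475 = -959723892539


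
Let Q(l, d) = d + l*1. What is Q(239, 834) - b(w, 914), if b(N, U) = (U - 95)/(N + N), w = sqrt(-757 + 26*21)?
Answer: 1073 + 819*I*sqrt(211)/422 ≈ 1073.0 + 28.191*I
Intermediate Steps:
w = I*sqrt(211) (w = sqrt(-757 + 546) = sqrt(-211) = I*sqrt(211) ≈ 14.526*I)
Q(l, d) = d + l
b(N, U) = (-95 + U)/(2*N) (b(N, U) = (-95 + U)/((2*N)) = (-95 + U)*(1/(2*N)) = (-95 + U)/(2*N))
Q(239, 834) - b(w, 914) = (834 + 239) - (-95 + 914)/(2*(I*sqrt(211))) = 1073 - (-I*sqrt(211)/211)*819/2 = 1073 - (-819)*I*sqrt(211)/422 = 1073 + 819*I*sqrt(211)/422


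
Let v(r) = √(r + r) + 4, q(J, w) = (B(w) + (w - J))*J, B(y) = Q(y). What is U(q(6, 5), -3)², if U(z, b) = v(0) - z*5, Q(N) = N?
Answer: 13456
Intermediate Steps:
B(y) = y
q(J, w) = J*(-J + 2*w) (q(J, w) = (w + (w - J))*J = (-J + 2*w)*J = J*(-J + 2*w))
v(r) = 4 + √2*√r (v(r) = √(2*r) + 4 = √2*√r + 4 = 4 + √2*√r)
U(z, b) = 4 - 5*z (U(z, b) = (4 + √2*√0) - z*5 = (4 + √2*0) - 5*z = (4 + 0) - 5*z = 4 - 5*z)
U(q(6, 5), -3)² = (4 - 30*(-1*6 + 2*5))² = (4 - 30*(-6 + 10))² = (4 - 30*4)² = (4 - 5*24)² = (4 - 120)² = (-116)² = 13456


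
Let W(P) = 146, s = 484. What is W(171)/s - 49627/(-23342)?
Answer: 311675/128381 ≈ 2.4277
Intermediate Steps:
W(171)/s - 49627/(-23342) = 146/484 - 49627/(-23342) = 146*(1/484) - 49627*(-1/23342) = 73/242 + 49627/23342 = 311675/128381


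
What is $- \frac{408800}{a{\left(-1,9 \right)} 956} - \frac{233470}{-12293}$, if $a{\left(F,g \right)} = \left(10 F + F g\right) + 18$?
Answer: $\frac{1312143930}{2938027} \approx 446.61$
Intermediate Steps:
$a{\left(F,g \right)} = 18 + 10 F + F g$
$- \frac{408800}{a{\left(-1,9 \right)} 956} - \frac{233470}{-12293} = - \frac{408800}{\left(18 + 10 \left(-1\right) - 9\right) 956} - \frac{233470}{-12293} = - \frac{408800}{\left(18 - 10 - 9\right) 956} - - \frac{233470}{12293} = - \frac{408800}{\left(-1\right) 956} + \frac{233470}{12293} = - \frac{408800}{-956} + \frac{233470}{12293} = \left(-408800\right) \left(- \frac{1}{956}\right) + \frac{233470}{12293} = \frac{102200}{239} + \frac{233470}{12293} = \frac{1312143930}{2938027}$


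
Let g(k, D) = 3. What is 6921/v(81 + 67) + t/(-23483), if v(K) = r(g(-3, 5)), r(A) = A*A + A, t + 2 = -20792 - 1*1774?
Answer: 54265553/93932 ≈ 577.71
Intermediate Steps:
t = -22568 (t = -2 + (-20792 - 1*1774) = -2 + (-20792 - 1774) = -2 - 22566 = -22568)
r(A) = A + A**2 (r(A) = A**2 + A = A + A**2)
v(K) = 12 (v(K) = 3*(1 + 3) = 3*4 = 12)
6921/v(81 + 67) + t/(-23483) = 6921/12 - 22568/(-23483) = 6921*(1/12) - 22568*(-1/23483) = 2307/4 + 22568/23483 = 54265553/93932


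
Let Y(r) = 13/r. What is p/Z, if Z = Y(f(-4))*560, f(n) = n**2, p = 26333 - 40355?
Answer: -14022/455 ≈ -30.818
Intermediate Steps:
p = -14022
Z = 455 (Z = (13/((-4)**2))*560 = (13/16)*560 = 455)
p/Z = -14022/455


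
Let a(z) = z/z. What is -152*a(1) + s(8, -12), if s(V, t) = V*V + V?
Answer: -80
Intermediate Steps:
s(V, t) = V + V² (s(V, t) = V² + V = V + V²)
a(z) = 1
-152*a(1) + s(8, -12) = -152*1 + 8*(1 + 8) = -152 + 8*9 = -152 + 72 = -80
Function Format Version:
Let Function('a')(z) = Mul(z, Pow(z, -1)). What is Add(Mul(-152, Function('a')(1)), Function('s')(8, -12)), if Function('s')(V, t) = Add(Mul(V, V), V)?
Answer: -80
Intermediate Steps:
Function('s')(V, t) = Add(V, Pow(V, 2)) (Function('s')(V, t) = Add(Pow(V, 2), V) = Add(V, Pow(V, 2)))
Function('a')(z) = 1
Add(Mul(-152, Function('a')(1)), Function('s')(8, -12)) = Add(Mul(-152, 1), Mul(8, Add(1, 8))) = Add(-152, Mul(8, 9)) = Add(-152, 72) = -80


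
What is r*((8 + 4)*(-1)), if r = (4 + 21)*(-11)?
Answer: 3300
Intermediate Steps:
r = -275 (r = 25*(-11) = -275)
r*((8 + 4)*(-1)) = -275*(8 + 4)*(-1) = -3300*(-1) = -275*(-12) = 3300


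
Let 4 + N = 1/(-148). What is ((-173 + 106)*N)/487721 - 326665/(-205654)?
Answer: 11793867573947/7422331315516 ≈ 1.5890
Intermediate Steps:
N = -593/148 (N = -4 + 1/(-148) = -4 - 1/148 = -593/148 ≈ -4.0068)
((-173 + 106)*N)/487721 - 326665/(-205654) = ((-173 + 106)*(-593/148))/487721 - 326665/(-205654) = -67*(-593/148)*(1/487721) - 326665*(-1/205654) = (39731/148)*(1/487721) + 326665/205654 = 39731/72182708 + 326665/205654 = 11793867573947/7422331315516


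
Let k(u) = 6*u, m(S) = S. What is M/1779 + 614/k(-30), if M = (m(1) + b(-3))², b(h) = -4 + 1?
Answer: -181931/53370 ≈ -3.4089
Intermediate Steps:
b(h) = -3
M = 4 (M = (1 - 3)² = (-2)² = 4)
M/1779 + 614/k(-30) = 4/1779 + 614/((6*(-30))) = 4*(1/1779) + 614/(-180) = 4/1779 + 614*(-1/180) = 4/1779 - 307/90 = -181931/53370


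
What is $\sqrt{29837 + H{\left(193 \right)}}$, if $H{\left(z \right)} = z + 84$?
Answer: $3 \sqrt{3346} \approx 173.53$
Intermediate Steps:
$H{\left(z \right)} = 84 + z$
$\sqrt{29837 + H{\left(193 \right)}} = \sqrt{29837 + \left(84 + 193\right)} = \sqrt{29837 + 277} = \sqrt{30114} = 3 \sqrt{3346}$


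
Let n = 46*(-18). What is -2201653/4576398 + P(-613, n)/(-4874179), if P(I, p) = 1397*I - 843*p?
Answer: -10006546159801/22306183027242 ≈ -0.44860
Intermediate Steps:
n = -828
P(I, p) = -843*p + 1397*I
-2201653/4576398 + P(-613, n)/(-4874179) = -2201653/4576398 + (-843*(-828) + 1397*(-613))/(-4874179) = -2201653*1/4576398 + (698004 - 856361)*(-1/4874179) = -2201653/4576398 - 158357*(-1/4874179) = -2201653/4576398 + 158357/4874179 = -10006546159801/22306183027242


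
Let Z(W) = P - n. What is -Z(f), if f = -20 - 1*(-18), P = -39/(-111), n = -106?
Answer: -3935/37 ≈ -106.35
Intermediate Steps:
P = 13/37 (P = -39*(-1/111) = 13/37 ≈ 0.35135)
f = -2 (f = -20 + 18 = -2)
Z(W) = 3935/37 (Z(W) = 13/37 - 1*(-106) = 13/37 + 106 = 3935/37)
-Z(f) = -1*3935/37 = -3935/37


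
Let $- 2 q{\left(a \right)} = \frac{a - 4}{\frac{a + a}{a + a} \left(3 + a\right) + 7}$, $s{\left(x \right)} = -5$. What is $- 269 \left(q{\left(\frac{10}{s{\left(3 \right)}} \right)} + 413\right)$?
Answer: $- \frac{889583}{8} \approx -1.112 \cdot 10^{5}$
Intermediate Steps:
$q{\left(a \right)} = - \frac{-4 + a}{2 \left(10 + a\right)}$ ($q{\left(a \right)} = - \frac{\left(a - 4\right) \frac{1}{\frac{a + a}{a + a} \left(3 + a\right) + 7}}{2} = - \frac{\left(-4 + a\right) \frac{1}{\frac{2 a}{2 a} \left(3 + a\right) + 7}}{2} = - \frac{\left(-4 + a\right) \frac{1}{2 a \frac{1}{2 a} \left(3 + a\right) + 7}}{2} = - \frac{\left(-4 + a\right) \frac{1}{1 \left(3 + a\right) + 7}}{2} = - \frac{\left(-4 + a\right) \frac{1}{\left(3 + a\right) + 7}}{2} = - \frac{\left(-4 + a\right) \frac{1}{10 + a}}{2} = - \frac{\frac{1}{10 + a} \left(-4 + a\right)}{2} = - \frac{-4 + a}{2 \left(10 + a\right)}$)
$- 269 \left(q{\left(\frac{10}{s{\left(3 \right)}} \right)} + 413\right) = - 269 \left(\frac{4 - \frac{10}{-5}}{2 \left(10 + \frac{10}{-5}\right)} + 413\right) = - 269 \left(\frac{4 - 10 \left(- \frac{1}{5}\right)}{2 \left(10 + 10 \left(- \frac{1}{5}\right)\right)} + 413\right) = - 269 \left(\frac{4 - -2}{2 \left(10 - 2\right)} + 413\right) = - 269 \left(\frac{4 + 2}{2 \cdot 8} + 413\right) = - 269 \left(\frac{1}{2} \cdot \frac{1}{8} \cdot 6 + 413\right) = - 269 \left(\frac{3}{8} + 413\right) = \left(-269\right) \frac{3307}{8} = - \frac{889583}{8}$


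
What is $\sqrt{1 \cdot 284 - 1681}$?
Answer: $i \sqrt{1397} \approx 37.376 i$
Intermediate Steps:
$\sqrt{1 \cdot 284 - 1681} = \sqrt{284 - 1681} = \sqrt{-1397} = i \sqrt{1397}$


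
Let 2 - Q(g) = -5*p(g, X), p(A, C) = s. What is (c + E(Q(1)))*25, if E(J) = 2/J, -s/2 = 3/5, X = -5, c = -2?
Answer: -125/2 ≈ -62.500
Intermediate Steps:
s = -6/5 ≈ -1.2000
p(A, C) = -6/5
Q(g) = -4 (Q(g) = 2 - (-5)*(-6)/5 = 2 - 1*6 = 2 - 6 = -4)
(c + E(Q(1)))*25 = (-2 + 2/(-4))*25 = (-2 + 2*(-1/4))*25 = (-2 - 1/2)*25 = -5/2*25 = -125/2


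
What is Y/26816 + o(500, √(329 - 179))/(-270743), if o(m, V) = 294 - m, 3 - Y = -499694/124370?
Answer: 230834348223/225739145524640 ≈ 0.0010226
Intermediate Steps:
Y = 436402/62185 (Y = 3 - (-499694)/124370 = 3 - 1*(-249847/62185) = 3 + 249847/62185 = 436402/62185 ≈ 7.0178)
Y/26816 + o(500, √(329 - 179))/(-270743) = (436402/62185)/26816 + (294 - 1*500)/(-270743) = (436402/62185)*(1/26816) + (294 - 500)*(-1/270743) = 218201/833776480 - 206*(-1/270743) = 218201/833776480 + 206/270743 = 230834348223/225739145524640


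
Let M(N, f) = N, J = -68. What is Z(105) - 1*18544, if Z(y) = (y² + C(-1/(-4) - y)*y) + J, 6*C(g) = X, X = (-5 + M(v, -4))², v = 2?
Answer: -14859/2 ≈ -7429.5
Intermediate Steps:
X = 9 (X = (-5 + 2)² = (-3)² = 9)
C(g) = 3/2 (C(g) = (⅙)*9 = 3/2)
Z(y) = -68 + y² + 3*y/2 (Z(y) = (y² + 3*y/2) - 68 = -68 + y² + 3*y/2)
Z(105) - 1*18544 = (-68 + 105² + (3/2)*105) - 1*18544 = (-68 + 11025 + 315/2) - 18544 = 22229/2 - 18544 = -14859/2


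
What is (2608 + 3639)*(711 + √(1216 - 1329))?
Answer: 4441617 + 6247*I*√113 ≈ 4.4416e+6 + 66407.0*I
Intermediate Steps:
(2608 + 3639)*(711 + √(1216 - 1329)) = 6247*(711 + √(-113)) = 6247*(711 + I*√113) = 4441617 + 6247*I*√113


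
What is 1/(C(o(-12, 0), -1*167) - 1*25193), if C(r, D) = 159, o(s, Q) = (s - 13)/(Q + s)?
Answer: -1/25034 ≈ -3.9946e-5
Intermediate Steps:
o(s, Q) = (-13 + s)/(Q + s)
1/(C(o(-12, 0), -1*167) - 1*25193) = 1/(159 - 1*25193) = 1/(159 - 25193) = 1/(-25034) = -1/25034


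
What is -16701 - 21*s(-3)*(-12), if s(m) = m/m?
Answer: -16449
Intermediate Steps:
s(m) = 1
-16701 - 21*s(-3)*(-12) = -16701 - 21*1*(-12) = -16701 - 21*(-12) = -16701 - 1*(-252) = -16701 + 252 = -16449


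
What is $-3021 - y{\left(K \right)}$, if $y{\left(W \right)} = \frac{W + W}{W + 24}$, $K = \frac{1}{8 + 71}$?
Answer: $- \frac{5730839}{1897} \approx -3021.0$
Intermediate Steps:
$K = \frac{1}{79} \approx 0.012658$
$y{\left(W \right)} = \frac{2 W}{24 + W}$
$-3021 - y{\left(K \right)} = -3021 - 2 \cdot \frac{1}{79} \frac{1}{24 + \frac{1}{79}} = -3021 - 2 \cdot \frac{1}{79} \frac{1}{\frac{1897}{79}} = -3021 - 2 \cdot \frac{1}{79} \cdot \frac{79}{1897} = -3021 - \frac{2}{1897} = - \frac{5730839}{1897}$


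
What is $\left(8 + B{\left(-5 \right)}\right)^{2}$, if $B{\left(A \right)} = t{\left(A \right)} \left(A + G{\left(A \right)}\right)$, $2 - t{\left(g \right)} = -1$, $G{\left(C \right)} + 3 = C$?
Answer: $961$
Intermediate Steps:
$G{\left(C \right)} = -3 + C$
$t{\left(g \right)} = 3$ ($t{\left(g \right)} = 2 - -1 = 2 + 1 = 3$)
$B{\left(A \right)} = -9 + 6 A$ ($B{\left(A \right)} = 3 \left(A + \left(-3 + A\right)\right) = 3 \left(-3 + 2 A\right) = -9 + 6 A$)
$\left(8 + B{\left(-5 \right)}\right)^{2} = \left(8 + \left(-9 + 6 \left(-5\right)\right)\right)^{2} = \left(8 - 39\right)^{2} = \left(-31\right)^{2} = 961$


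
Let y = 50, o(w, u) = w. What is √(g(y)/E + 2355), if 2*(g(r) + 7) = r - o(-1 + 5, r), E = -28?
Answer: √115367/7 ≈ 48.522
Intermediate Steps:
g(r) = -9 + r/2 (g(r) = -7 + (r - (-1 + 5))/2 = -7 + (r - 1*4)/2 = -7 + (r - 4)/2 = -7 + (-4 + r)/2 = -7 + (-2 + r/2) = -9 + r/2)
√(g(y)/E + 2355) = √((-9 + (½)*50)/(-28) + 2355) = √((-9 + 25)*(-1/28) + 2355) = √(16*(-1/28) + 2355) = √(-4/7 + 2355) = √(16481/7) = √115367/7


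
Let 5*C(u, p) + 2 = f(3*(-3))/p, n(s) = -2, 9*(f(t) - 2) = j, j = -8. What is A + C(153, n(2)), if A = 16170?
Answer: 727627/45 ≈ 16169.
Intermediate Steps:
f(t) = 10/9 (f(t) = 2 + (⅑)*(-8) = 2 - 8/9 = 10/9)
C(u, p) = -⅖ + 2/(9*p) (C(u, p) = -⅖ + (10/(9*p))/5 = -⅖ + 2/(9*p))
A + C(153, n(2)) = 16170 + (2/45)*(5 - 9*(-2))/(-2) = 16170 + (2/45)*(-½)*(5 + 18) = 16170 + (2/45)*(-½)*23 = 16170 - 23/45 = 727627/45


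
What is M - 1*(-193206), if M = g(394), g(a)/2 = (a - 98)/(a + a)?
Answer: 38061730/197 ≈ 1.9321e+5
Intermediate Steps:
g(a) = (-98 + a)/a (g(a) = 2*((a - 98)/(a + a)) = 2*((-98 + a)/((2*a))) = 2*((-98 + a)*(1/(2*a))) = 2*((-98 + a)/(2*a)) = (-98 + a)/a)
M = 148/197 (M = (-98 + 394)/394 = (1/394)*296 = 148/197 ≈ 0.75127)
M - 1*(-193206) = 148/197 - 1*(-193206) = 148/197 + 193206 = 38061730/197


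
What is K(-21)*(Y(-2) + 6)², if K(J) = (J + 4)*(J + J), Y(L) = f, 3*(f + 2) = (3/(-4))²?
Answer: 1602573/128 ≈ 12520.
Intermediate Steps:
f = -29/16 (f = -2 + (3/(-4))²/3 = -2 + (3*(-¼))²/3 = -2 + (-¾)²/3 = -2 + (⅓)*(9/16) = -2 + 3/16 = -29/16 ≈ -1.8125)
Y(L) = -29/16
K(J) = 2*J*(4 + J) (K(J) = (4 + J)*(2*J) = 2*J*(4 + J))
K(-21)*(Y(-2) + 6)² = (2*(-21)*(4 - 21))*(-29/16 + 6)² = (2*(-21)*(-17))*(67/16)² = 714*(4489/256) = 1602573/128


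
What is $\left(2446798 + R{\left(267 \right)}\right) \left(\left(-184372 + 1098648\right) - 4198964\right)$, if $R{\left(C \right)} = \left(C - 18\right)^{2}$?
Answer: $-8240621969712$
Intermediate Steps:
$R{\left(C \right)} = \left(-18 + C\right)^{2}$
$\left(2446798 + R{\left(267 \right)}\right) \left(\left(-184372 + 1098648\right) - 4198964\right) = \left(2446798 + \left(-18 + 267\right)^{2}\right) \left(\left(-184372 + 1098648\right) - 4198964\right) = \left(2446798 + 249^{2}\right) \left(914276 - 4198964\right) = \left(2446798 + 62001\right) \left(-3284688\right) = 2508799 \left(-3284688\right) = -8240621969712$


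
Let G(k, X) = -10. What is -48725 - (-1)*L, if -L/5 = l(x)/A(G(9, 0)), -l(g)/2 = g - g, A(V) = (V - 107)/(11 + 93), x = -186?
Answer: -48725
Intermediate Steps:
A(V) = -107/104 + V/104 (A(V) = (-107 + V)/104 = (-107 + V)*(1/104) = -107/104 + V/104)
l(g) = 0 (l(g) = -2*(g - g) = -2*0 = 0)
L = 0 (L = -0/(-107/104 + (1/104)*(-10)) = -0/(-107/104 - 5/52) = -0/(-9/8) = -0*(-8)/9 = -5*0 = 0)
-48725 - (-1)*L = -48725 - (-1)*0 = -48725 - 1*0 = -48725 + 0 = -48725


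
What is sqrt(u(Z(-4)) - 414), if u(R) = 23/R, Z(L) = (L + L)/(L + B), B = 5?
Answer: I*sqrt(6670)/4 ≈ 20.418*I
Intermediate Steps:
Z(L) = 2*L/(5 + L) (Z(L) = (L + L)/(L + 5) = (2*L)/(5 + L) = 2*L/(5 + L))
sqrt(u(Z(-4)) - 414) = sqrt(23/((2*(-4)/(5 - 4))) - 414) = sqrt(23/((2*(-4)/1)) - 414) = sqrt(23/((2*(-4)*1)) - 414) = sqrt(23/(-8) - 414) = sqrt(23*(-1/8) - 414) = sqrt(-23/8 - 414) = sqrt(-3335/8) = I*sqrt(6670)/4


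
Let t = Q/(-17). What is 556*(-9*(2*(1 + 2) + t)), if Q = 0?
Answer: -30024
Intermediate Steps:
t = 0 (t = 0/(-17) = 0*(-1/17) = 0)
556*(-9*(2*(1 + 2) + t)) = 556*(-9*(2*(1 + 2) + 0)) = 556*(-9*(2*3 + 0)) = 556*(-9*(6 + 0)) = 556*(-9*6) = 556*(-54) = -30024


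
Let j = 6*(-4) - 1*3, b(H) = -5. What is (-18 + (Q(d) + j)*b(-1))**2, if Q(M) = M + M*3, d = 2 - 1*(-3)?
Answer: 289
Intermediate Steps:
d = 5 (d = 2 + 3 = 5)
Q(M) = 4*M (Q(M) = M + 3*M = 4*M)
j = -27 (j = -24 - 3 = -27)
(-18 + (Q(d) + j)*b(-1))**2 = (-18 + (4*5 - 27)*(-5))**2 = (-18 + (20 - 27)*(-5))**2 = (-18 - 7*(-5))**2 = (-18 + 35)**2 = 17**2 = 289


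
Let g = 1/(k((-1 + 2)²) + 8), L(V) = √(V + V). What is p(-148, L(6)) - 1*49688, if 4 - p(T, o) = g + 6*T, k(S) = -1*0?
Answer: -390369/8 ≈ -48796.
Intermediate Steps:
L(V) = √2*√V (L(V) = √(2*V) = √2*√V)
k(S) = 0
g = ⅛ (g = 1/(0 + 8) = 1/8 = ⅛ ≈ 0.12500)
p(T, o) = 31/8 - 6*T (p(T, o) = 4 - (⅛ + 6*T) = 4 + (-⅛ - 6*T) = 31/8 - 6*T)
p(-148, L(6)) - 1*49688 = (31/8 - 6*(-148)) - 1*49688 = (31/8 + 888) - 49688 = 7135/8 - 49688 = -390369/8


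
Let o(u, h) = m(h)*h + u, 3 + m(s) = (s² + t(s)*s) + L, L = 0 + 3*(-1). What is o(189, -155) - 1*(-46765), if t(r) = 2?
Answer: -3627941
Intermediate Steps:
L = -3 (L = 0 - 3 = -3)
m(s) = -6 + s² + 2*s (m(s) = -3 + ((s² + 2*s) - 3) = -3 + (-3 + s² + 2*s) = -6 + s² + 2*s)
o(u, h) = u + h*(-6 + h² + 2*h) (o(u, h) = (-6 + h² + 2*h)*h + u = h*(-6 + h² + 2*h) + u = u + h*(-6 + h² + 2*h))
o(189, -155) - 1*(-46765) = (189 - 155*(-6 + (-155)² + 2*(-155))) - 1*(-46765) = (189 - 155*(-6 + 24025 - 310)) + 46765 = (189 - 155*23709) + 46765 = (189 - 3674895) + 46765 = -3674706 + 46765 = -3627941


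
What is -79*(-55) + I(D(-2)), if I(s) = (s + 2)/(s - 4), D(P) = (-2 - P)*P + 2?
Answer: 4343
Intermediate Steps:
D(P) = 2 + P*(-2 - P) (D(P) = P*(-2 - P) + 2 = 2 + P*(-2 - P))
I(s) = (2 + s)/(-4 + s)
-79*(-55) + I(D(-2)) = -79*(-55) + (2 + (2 - 1*(-2)² - 2*(-2)))/(-4 + (2 - 1*(-2)² - 2*(-2))) = 4345 + (2 + (2 - 1*4 + 4))/(-4 + (2 - 1*4 + 4)) = 4345 + (2 + (2 - 4 + 4))/(-4 + (2 - 4 + 4)) = 4345 + (2 + 2)/(-4 + 2) = 4345 + 4/(-2) = 4345 - ½*4 = 4345 - 2 = 4343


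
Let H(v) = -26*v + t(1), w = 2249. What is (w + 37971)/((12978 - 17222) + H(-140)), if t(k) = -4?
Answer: -10055/152 ≈ -66.151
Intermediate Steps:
H(v) = -4 - 26*v (H(v) = -26*v - 4 = -4 - 26*v)
(w + 37971)/((12978 - 17222) + H(-140)) = (2249 + 37971)/((12978 - 17222) + (-4 - 26*(-140))) = 40220/(-4244 + (-4 + 3640)) = 40220/(-4244 + 3636) = 40220/(-608) = 40220*(-1/608) = -10055/152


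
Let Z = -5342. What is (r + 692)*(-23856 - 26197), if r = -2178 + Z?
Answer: 341761884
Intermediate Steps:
r = -7520 (r = -2178 - 5342 = -7520)
(r + 692)*(-23856 - 26197) = (-7520 + 692)*(-23856 - 26197) = -6828*(-50053) = 341761884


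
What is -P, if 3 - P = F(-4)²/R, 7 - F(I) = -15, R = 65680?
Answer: -49139/16420 ≈ -2.9926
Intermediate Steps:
F(I) = 22 (F(I) = 7 - 1*(-15) = 7 + 15 = 22)
P = 49139/16420 (P = 3 - 22²/65680 = 3 - 484/65680 = 3 - 1*121/16420 = 3 - 121/16420 = 49139/16420 ≈ 2.9926)
-P = -1*49139/16420 = -49139/16420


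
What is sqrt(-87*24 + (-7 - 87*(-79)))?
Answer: sqrt(4778) ≈ 69.123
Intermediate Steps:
sqrt(-87*24 + (-7 - 87*(-79))) = sqrt(-2088 + (-7 + 6873)) = sqrt(-2088 + 6866) = sqrt(4778)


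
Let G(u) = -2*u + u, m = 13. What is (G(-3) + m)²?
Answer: 256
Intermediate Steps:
G(u) = -u
(G(-3) + m)² = (-1*(-3) + 13)² = (3 + 13)² = 16² = 256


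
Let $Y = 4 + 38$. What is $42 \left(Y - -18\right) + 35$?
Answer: $2555$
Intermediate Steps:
$Y = 42$
$42 \left(Y - -18\right) + 35 = 42 \left(42 - -18\right) + 35 = 42 \left(42 + 18\right) + 35 = 42 \cdot 60 + 35 = 2520 + 35 = 2555$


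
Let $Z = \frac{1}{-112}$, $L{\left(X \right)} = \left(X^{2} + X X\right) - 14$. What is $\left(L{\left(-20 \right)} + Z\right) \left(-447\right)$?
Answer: $- \frac{39349857}{112} \approx -3.5134 \cdot 10^{5}$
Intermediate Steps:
$L{\left(X \right)} = -14 + 2 X^{2}$ ($L{\left(X \right)} = \left(X^{2} + X^{2}\right) - 14 = 2 X^{2} - 14 = -14 + 2 X^{2}$)
$Z = - \frac{1}{112} \approx -0.0089286$
$\left(L{\left(-20 \right)} + Z\right) \left(-447\right) = \left(\left(-14 + 2 \left(-20\right)^{2}\right) - \frac{1}{112}\right) \left(-447\right) = \left(\left(-14 + 2 \cdot 400\right) - \frac{1}{112}\right) \left(-447\right) = \left(\left(-14 + 800\right) - \frac{1}{112}\right) \left(-447\right) = \left(786 - \frac{1}{112}\right) \left(-447\right) = \frac{88031}{112} \left(-447\right) = - \frac{39349857}{112}$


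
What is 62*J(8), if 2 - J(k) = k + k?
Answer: -868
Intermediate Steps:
J(k) = 2 - 2*k (J(k) = 2 - (k + k) = 2 - 2*k)
62*J(8) = 62*(2 - 2*8) = 62*(2 - 16) = 62*(-14) = -868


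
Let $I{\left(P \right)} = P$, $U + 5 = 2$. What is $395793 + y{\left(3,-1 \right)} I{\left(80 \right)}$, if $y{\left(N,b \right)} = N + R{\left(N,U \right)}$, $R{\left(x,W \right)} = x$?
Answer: $396273$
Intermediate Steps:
$U = -3$ ($U = -5 + 2 = -3$)
$y{\left(N,b \right)} = 2 N$ ($y{\left(N,b \right)} = N + N = 2 N$)
$395793 + y{\left(3,-1 \right)} I{\left(80 \right)} = 395793 + 2 \cdot 3 \cdot 80 = 395793 + 6 \cdot 80 = 395793 + 480 = 396273$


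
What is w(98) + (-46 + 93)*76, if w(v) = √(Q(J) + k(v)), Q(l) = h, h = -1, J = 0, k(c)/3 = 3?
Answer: 3572 + 2*√2 ≈ 3574.8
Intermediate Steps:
k(c) = 9 (k(c) = 3*3 = 9)
Q(l) = -1
w(v) = 2*√2 (w(v) = √(-1 + 9) = √8 = 2*√2)
w(98) + (-46 + 93)*76 = 2*√2 + (-46 + 93)*76 = 2*√2 + 47*76 = 2*√2 + 3572 = 3572 + 2*√2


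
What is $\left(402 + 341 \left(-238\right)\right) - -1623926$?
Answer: $1543170$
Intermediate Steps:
$\left(402 + 341 \left(-238\right)\right) - -1623926 = \left(402 - 81158\right) + 1623926 = -80756 + 1623926 = 1543170$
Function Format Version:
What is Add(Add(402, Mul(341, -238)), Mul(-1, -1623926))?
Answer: 1543170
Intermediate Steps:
Add(Add(402, Mul(341, -238)), Mul(-1, -1623926)) = Add(Add(402, -81158), 1623926) = Add(-80756, 1623926) = 1543170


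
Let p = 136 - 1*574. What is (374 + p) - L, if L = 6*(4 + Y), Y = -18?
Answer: 20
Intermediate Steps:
p = -438 (p = 136 - 574 = -438)
L = -84 (L = 6*(4 - 18) = 6*(-14) = -84)
(374 + p) - L = (374 - 438) - 1*(-84) = -64 + 84 = 20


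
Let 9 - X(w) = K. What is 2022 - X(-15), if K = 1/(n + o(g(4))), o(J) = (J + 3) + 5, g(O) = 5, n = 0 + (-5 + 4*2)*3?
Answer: 44287/22 ≈ 2013.0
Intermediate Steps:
n = 9 (n = 0 + (-5 + 8)*3 = 0 + 3*3 = 0 + 9 = 9)
o(J) = 8 + J (o(J) = (3 + J) + 5 = 8 + J)
K = 1/22 (K = 1/(9 + (8 + 5)) = 1/(9 + 13) = 1/22 ≈ 0.045455)
X(w) = 197/22 (X(w) = 9 - 1*1/22 = 9 - 1/22 = 197/22)
2022 - X(-15) = 2022 - 1*197/22 = 2022 - 197/22 = 44287/22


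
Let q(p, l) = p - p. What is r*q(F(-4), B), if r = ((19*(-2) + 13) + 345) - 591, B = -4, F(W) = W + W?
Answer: 0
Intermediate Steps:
F(W) = 2*W
r = -271 (r = ((-38 + 13) + 345) - 591 = (-25 + 345) - 591 = 320 - 591 = -271)
q(p, l) = 0
r*q(F(-4), B) = -271*0 = 0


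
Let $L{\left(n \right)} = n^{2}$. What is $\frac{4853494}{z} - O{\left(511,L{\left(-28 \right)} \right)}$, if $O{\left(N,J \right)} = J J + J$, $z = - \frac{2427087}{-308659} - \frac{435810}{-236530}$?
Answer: $- \frac{314455651844887}{2725367565} \approx -1.1538 \cdot 10^{5}$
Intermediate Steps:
$z = \frac{5450735130}{561593179}$ ($z = \left(-2427087\right) \left(- \frac{1}{308659}\right) - - \frac{43581}{23653} = \frac{186699}{23743} + \frac{43581}{23653} = \frac{5450735130}{561593179} \approx 9.7058$)
$O{\left(N,J \right)} = J + J^{2}$ ($O{\left(N,J \right)} = J^{2} + J = J + J^{2}$)
$\frac{4853494}{z} - O{\left(511,L{\left(-28 \right)} \right)} = \frac{4853494}{\frac{5450735130}{561593179}} - \left(-28\right)^{2} \left(1 + \left(-28\right)^{2}\right) = 4853494 \cdot \frac{561593179}{5450735130} - 784 \left(1 + 784\right) = \frac{1362844562358713}{2725367565} - 784 \cdot 785 = \frac{1362844562358713}{2725367565} - 615440 = - \frac{314455651844887}{2725367565}$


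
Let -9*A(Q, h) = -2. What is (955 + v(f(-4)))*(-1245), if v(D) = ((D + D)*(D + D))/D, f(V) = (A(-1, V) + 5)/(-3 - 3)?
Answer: -10661765/9 ≈ -1.1846e+6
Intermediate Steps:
A(Q, h) = 2/9 (A(Q, h) = -⅑*(-2) = 2/9)
f(V) = -47/54 (f(V) = (2/9 + 5)/(-3 - 3) = (47/9)/(-6) = (47/9)*(-⅙) = -47/54)
v(D) = 4*D (v(D) = ((2*D)*(2*D))/D = (4*D²)/D = 4*D)
(955 + v(f(-4)))*(-1245) = (955 + 4*(-47/54))*(-1245) = (955 - 94/27)*(-1245) = (25691/27)*(-1245) = -10661765/9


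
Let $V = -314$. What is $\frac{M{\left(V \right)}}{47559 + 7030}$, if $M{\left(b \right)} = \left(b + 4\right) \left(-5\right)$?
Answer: $\frac{1550}{54589} \approx 0.028394$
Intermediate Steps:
$M{\left(b \right)} = -20 - 5 b$ ($M{\left(b \right)} = \left(4 + b\right) \left(-5\right) = -20 - 5 b$)
$\frac{M{\left(V \right)}}{47559 + 7030} = \frac{-20 - -1570}{47559 + 7030} = \frac{-20 + 1570}{54589} = 1550 \cdot \frac{1}{54589} = \frac{1550}{54589}$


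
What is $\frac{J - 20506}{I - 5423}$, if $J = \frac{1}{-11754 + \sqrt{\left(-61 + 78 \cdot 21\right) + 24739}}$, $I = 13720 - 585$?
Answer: $- \frac{157360994053}{59181116800} - \frac{\sqrt{731}}{177543350400} \approx -2.659$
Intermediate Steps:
$I = 13135$ ($I = 13720 - 585 = 13135$)
$J = \frac{1}{-11754 + 6 \sqrt{731}}$ ($J = \frac{1}{-11754 + \sqrt{\left(-61 + 1638\right) + 24739}} = \frac{1}{-11754 + \sqrt{1577 + 24739}} = \frac{1}{-11754 + \sqrt{26316}} = \frac{1}{-11754 + 6 \sqrt{731}} \approx -8.6268 \cdot 10^{-5}$)
$\frac{J - 20506}{I - 5423} = \frac{\left(- \frac{653}{7673900} - \frac{\sqrt{731}}{23021700}\right) - 20506}{13135 - 5423} = \frac{- \frac{157360994053}{7673900} - \frac{\sqrt{731}}{23021700}}{7712} = \left(- \frac{157360994053}{7673900} - \frac{\sqrt{731}}{23021700}\right) \frac{1}{7712} = - \frac{157360994053}{59181116800} - \frac{\sqrt{731}}{177543350400}$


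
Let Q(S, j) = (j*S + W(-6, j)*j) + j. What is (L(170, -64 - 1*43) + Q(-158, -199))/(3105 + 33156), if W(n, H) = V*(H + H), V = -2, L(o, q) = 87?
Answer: -42358/12087 ≈ -3.5044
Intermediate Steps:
W(n, H) = -4*H (W(n, H) = -2*(H + H) = -4*H)
Q(S, j) = j - 4*j² + S*j (Q(S, j) = (j*S + (-4*j)*j) + j = (S*j - 4*j²) + j = (-4*j² + S*j) + j = j - 4*j² + S*j)
(L(170, -64 - 1*43) + Q(-158, -199))/(3105 + 33156) = (87 - 199*(1 - 158 - 4*(-199)))/(3105 + 33156) = (87 - 199*(1 - 158 + 796))/36261 = (87 - 199*639)*(1/36261) = (87 - 127161)*(1/36261) = -127074*1/36261 = -42358/12087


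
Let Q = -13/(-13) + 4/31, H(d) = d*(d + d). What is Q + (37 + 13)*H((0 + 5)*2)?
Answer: 310035/31 ≈ 10001.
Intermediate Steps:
H(d) = 2*d² (H(d) = d*(2*d) = 2*d²)
Q = 35/31 (Q = -13*(-1/13) + 4*(1/31) = 1 + 4/31 = 35/31 ≈ 1.1290)
Q + (37 + 13)*H((0 + 5)*2) = 35/31 + (37 + 13)*(2*((0 + 5)*2)²) = 35/31 + 50*(2*(5*2)²) = 35/31 + 50*(2*10²) = 35/31 + 50*(2*100) = 35/31 + 50*200 = 35/31 + 10000 = 310035/31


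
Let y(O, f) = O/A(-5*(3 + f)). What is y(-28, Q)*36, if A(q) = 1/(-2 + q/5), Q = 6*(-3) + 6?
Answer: -7056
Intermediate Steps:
Q = -12 (Q = -18 + 6 = -12)
A(q) = 1/(-2 + q/5) (A(q) = 1/(-2 + q*(1/5)) = 1/(-2 + q/5))
y(O, f) = O*(-5 - f) (y(O, f) = O/((5/(-10 - 5*(3 + f)))) = O/((5/(-10 + (-15 - 5*f)))) = O/((5/(-25 - 5*f))) = O*(-5 - f))
y(-28, Q)*36 = -1*(-28)*(5 - 12)*36 = -1*(-28)*(-7)*36 = -196*36 = -7056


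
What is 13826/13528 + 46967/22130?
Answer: 235334739/74843660 ≈ 3.1444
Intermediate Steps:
13826/13528 + 46967/22130 = 13826*(1/13528) + 46967*(1/22130) = 6913/6764 + 46967/22130 = 235334739/74843660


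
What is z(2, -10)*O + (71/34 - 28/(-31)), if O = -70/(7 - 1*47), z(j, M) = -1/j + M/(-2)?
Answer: 45813/4216 ≈ 10.866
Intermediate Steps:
z(j, M) = -1/j - M/2 (z(j, M) = -1/j + M*(-½) = -1/j - M/2)
O = 7/4 (O = -70/(7 - 47) = -70/(-40) = -70*(-1/40) = 7/4 ≈ 1.7500)
z(2, -10)*O + (71/34 - 28/(-31)) = (-1/2 - ½*(-10))*(7/4) + (71/34 - 28/(-31)) = (-1*½ + 5)*(7/4) + (71*(1/34) - 28*(-1/31)) = (-½ + 5)*(7/4) + (71/34 + 28/31) = (9/2)*(7/4) + 3153/1054 = 63/8 + 3153/1054 = 45813/4216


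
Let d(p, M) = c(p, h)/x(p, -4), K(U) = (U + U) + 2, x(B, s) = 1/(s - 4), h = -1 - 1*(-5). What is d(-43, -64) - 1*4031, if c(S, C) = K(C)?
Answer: -4111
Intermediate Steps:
h = 4 (h = -1 + 5 = 4)
x(B, s) = 1/(-4 + s)
K(U) = 2 + 2*U (K(U) = 2*U + 2 = 2 + 2*U)
c(S, C) = 2 + 2*C
d(p, M) = -80 (d(p, M) = (2 + 2*4)/(1/(-4 - 4)) = (2 + 8)/(1/(-8)) = 10/(-⅛) = 10*(-8) = -80)
d(-43, -64) - 1*4031 = -80 - 1*4031 = -80 - 4031 = -4111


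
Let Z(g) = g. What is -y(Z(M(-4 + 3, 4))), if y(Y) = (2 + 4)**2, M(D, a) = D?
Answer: -36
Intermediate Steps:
y(Y) = 36 (y(Y) = 6**2 = 36)
-y(Z(M(-4 + 3, 4))) = -1*36 = -36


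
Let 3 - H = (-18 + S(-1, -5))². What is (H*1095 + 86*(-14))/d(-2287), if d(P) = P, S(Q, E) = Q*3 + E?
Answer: 738139/2287 ≈ 322.75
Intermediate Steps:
S(Q, E) = E + 3*Q (S(Q, E) = 3*Q + E = E + 3*Q)
H = -673 (H = 3 - (-18 + (-5 + 3*(-1)))² = 3 - (-18 + (-5 - 3))² = 3 - (-18 - 8)² = 3 - 1*(-26)² = 3 - 1*676 = 3 - 676 = -673)
(H*1095 + 86*(-14))/d(-2287) = (-673*1095 + 86*(-14))/(-2287) = (-736935 - 1204)*(-1/2287) = -738139*(-1/2287) = 738139/2287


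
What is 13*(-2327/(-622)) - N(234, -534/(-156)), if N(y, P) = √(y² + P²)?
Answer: 30251/622 - √37022977/26 ≈ -185.39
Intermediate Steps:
N(y, P) = √(P² + y²)
13*(-2327/(-622)) - N(234, -534/(-156)) = 13*(-2327/(-622)) - √((-534/(-156))² + 234²) = 13*(-2327*(-1/622)) - √((-534*(-1/156))² + 54756) = 13*(2327/622) - √((89/26)² + 54756) = 30251/622 - √(7921/676 + 54756) = 30251/622 - √(37022977/676) = 30251/622 - √37022977/26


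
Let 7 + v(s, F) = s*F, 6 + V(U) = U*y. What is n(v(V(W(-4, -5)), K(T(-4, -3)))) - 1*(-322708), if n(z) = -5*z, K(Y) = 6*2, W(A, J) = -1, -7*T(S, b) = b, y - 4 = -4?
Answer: 323103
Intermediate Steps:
y = 0 (y = 4 - 4 = 0)
T(S, b) = -b/7
V(U) = -6 (V(U) = -6 + U*0 = -6 + 0 = -6)
K(Y) = 12
v(s, F) = -7 + F*s (v(s, F) = -7 + s*F = -7 + F*s)
n(v(V(W(-4, -5)), K(T(-4, -3)))) - 1*(-322708) = -5*(-7 + 12*(-6)) - 1*(-322708) = -5*(-7 - 72) + 322708 = -5*(-79) + 322708 = 395 + 322708 = 323103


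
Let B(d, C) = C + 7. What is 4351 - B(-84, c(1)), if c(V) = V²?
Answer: 4343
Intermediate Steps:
B(d, C) = 7 + C
4351 - B(-84, c(1)) = 4351 - (7 + 1²) = 4351 - (7 + 1) = 4351 - 1*8 = 4351 - 8 = 4343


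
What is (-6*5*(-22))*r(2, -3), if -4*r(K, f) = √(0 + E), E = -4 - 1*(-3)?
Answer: -165*I ≈ -165.0*I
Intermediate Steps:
E = -1 (E = -4 + 3 = -1)
r(K, f) = -I/4 (r(K, f) = -√(0 - 1)/4 = -I/4)
(-6*5*(-22))*r(2, -3) = (-6*5*(-22))*(-I/4) = (-30*(-22))*(-I/4) = 660*(-I/4) = -165*I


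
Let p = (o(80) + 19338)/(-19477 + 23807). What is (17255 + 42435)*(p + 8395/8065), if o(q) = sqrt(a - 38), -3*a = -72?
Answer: 229581253816/698429 + 5969*I*sqrt(14)/433 ≈ 3.2871e+5 + 51.58*I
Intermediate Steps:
a = 24 (a = -1/3*(-72) = 24)
o(q) = I*sqrt(14) (o(q) = sqrt(24 - 38) = sqrt(-14) = I*sqrt(14))
p = 9669/2165 + I*sqrt(14)/4330 (p = (I*sqrt(14) + 19338)/(-19477 + 23807) = (19338 + I*sqrt(14))/4330 = (19338 + I*sqrt(14))*(1/4330) = 9669/2165 + I*sqrt(14)/4330 ≈ 4.466 + 0.00086412*I)
(17255 + 42435)*(p + 8395/8065) = (17255 + 42435)*((9669/2165 + I*sqrt(14)/4330) + 8395/8065) = 59690*((9669/2165 + I*sqrt(14)/4330) + 8395*(1/8065)) = 59690*((9669/2165 + I*sqrt(14)/4330) + 1679/1613) = 59690*(19231132/3492145 + I*sqrt(14)/4330) = 229581253816/698429 + 5969*I*sqrt(14)/433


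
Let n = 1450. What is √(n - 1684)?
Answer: 3*I*√26 ≈ 15.297*I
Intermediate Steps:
√(n - 1684) = √(1450 - 1684) = √(-234) = 3*I*√26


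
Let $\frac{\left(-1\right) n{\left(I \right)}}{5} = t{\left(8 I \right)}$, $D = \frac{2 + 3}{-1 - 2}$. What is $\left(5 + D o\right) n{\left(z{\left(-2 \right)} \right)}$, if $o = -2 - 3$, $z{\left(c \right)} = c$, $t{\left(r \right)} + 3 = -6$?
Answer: $600$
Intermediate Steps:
$t{\left(r \right)} = -9$ ($t{\left(r \right)} = -3 - 6 = -9$)
$D = - \frac{5}{3}$ ($D = \frac{5}{-3} = 5 \left(- \frac{1}{3}\right) = - \frac{5}{3} \approx -1.6667$)
$n{\left(I \right)} = 45$ ($n{\left(I \right)} = \left(-5\right) \left(-9\right) = 45$)
$o = -5$
$\left(5 + D o\right) n{\left(z{\left(-2 \right)} \right)} = \left(5 - - \frac{25}{3}\right) 45 = \left(5 + \frac{25}{3}\right) 45 = \frac{40}{3} \cdot 45 = 600$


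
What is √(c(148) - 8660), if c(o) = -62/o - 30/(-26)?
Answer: I*√8013664906/962 ≈ 93.055*I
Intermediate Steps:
c(o) = 15/13 - 62/o (c(o) = -62/o - 30*(-1/26) = -62/o + 15/13 = 15/13 - 62/o)
√(c(148) - 8660) = √((15/13 - 62/148) - 8660) = √((15/13 - 62*1/148) - 8660) = √((15/13 - 31/74) - 8660) = √(707/962 - 8660) = √(-8330213/962) = I*√8013664906/962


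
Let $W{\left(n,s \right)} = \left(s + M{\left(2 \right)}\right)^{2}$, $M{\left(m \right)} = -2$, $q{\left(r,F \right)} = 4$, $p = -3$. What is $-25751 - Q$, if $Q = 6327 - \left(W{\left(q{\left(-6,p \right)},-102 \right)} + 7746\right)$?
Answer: $-13516$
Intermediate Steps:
$W{\left(n,s \right)} = \left(-2 + s\right)^{2}$ ($W{\left(n,s \right)} = \left(s - 2\right)^{2} = \left(-2 + s\right)^{2}$)
$Q = -12235$ ($Q = 6327 - \left(\left(-2 - 102\right)^{2} + 7746\right) = 6327 - \left(\left(-104\right)^{2} + 7746\right) = 6327 - \left(10816 + 7746\right) = 6327 - 18562 = -12235$)
$-25751 - Q = -25751 - -12235 = -25751 + 12235 = -13516$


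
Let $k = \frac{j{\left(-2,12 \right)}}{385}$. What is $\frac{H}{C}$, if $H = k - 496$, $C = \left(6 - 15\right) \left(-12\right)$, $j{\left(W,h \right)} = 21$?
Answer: $- \frac{27277}{5940} \approx -4.5921$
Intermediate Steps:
$k = \frac{3}{55}$ ($k = \frac{21}{385} = 21 \cdot \frac{1}{385} = \frac{3}{55} \approx 0.054545$)
$C = 108$ ($C = \left(-9\right) \left(-12\right) = 108$)
$H = - \frac{27277}{55}$ ($H = \frac{3}{55} - 496 = - \frac{27277}{55} \approx -495.95$)
$\frac{H}{C} = - \frac{27277}{55 \cdot 108} = \left(- \frac{27277}{55}\right) \frac{1}{108} = - \frac{27277}{5940}$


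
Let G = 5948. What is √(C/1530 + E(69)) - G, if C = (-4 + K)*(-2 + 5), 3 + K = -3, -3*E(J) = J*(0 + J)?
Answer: -5948 + I*√4127838/51 ≈ -5948.0 + 39.837*I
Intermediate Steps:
E(J) = -J²/3 (E(J) = -J*(0 + J)/3 = -J*J/3 = -J²/3)
K = -6 (K = -3 - 3 = -6)
C = -30 (C = (-4 - 6)*(-2 + 5) = -10*3 = -30)
√(C/1530 + E(69)) - G = √(-30/1530 - ⅓*69²) - 1*5948 = √((1/1530)*(-30) - ⅓*4761) - 5948 = √(-1/51 - 1587) - 5948 = √(-80938/51) - 5948 = I*√4127838/51 - 5948 = -5948 + I*√4127838/51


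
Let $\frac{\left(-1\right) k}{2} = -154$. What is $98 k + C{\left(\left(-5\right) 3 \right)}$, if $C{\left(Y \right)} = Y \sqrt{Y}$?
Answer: $30184 - 15 i \sqrt{15} \approx 30184.0 - 58.095 i$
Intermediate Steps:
$k = 308$ ($k = \left(-2\right) \left(-154\right) = 308$)
$C{\left(Y \right)} = Y^{\frac{3}{2}}$
$98 k + C{\left(\left(-5\right) 3 \right)} = 98 \cdot 308 + \left(\left(-5\right) 3\right)^{\frac{3}{2}} = 30184 + \left(-15\right)^{\frac{3}{2}} = 30184 - 15 i \sqrt{15}$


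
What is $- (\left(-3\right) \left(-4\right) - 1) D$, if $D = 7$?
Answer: $-77$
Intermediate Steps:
$- (\left(-3\right) \left(-4\right) - 1) D = - (\left(-3\right) \left(-4\right) - 1) 7 = - (12 - 1) 7 = \left(-1\right) 11 \cdot 7 = \left(-11\right) 7 = -77$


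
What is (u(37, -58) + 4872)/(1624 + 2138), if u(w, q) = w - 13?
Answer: 272/209 ≈ 1.3014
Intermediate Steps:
u(w, q) = -13 + w
(u(37, -58) + 4872)/(1624 + 2138) = ((-13 + 37) + 4872)/(1624 + 2138) = (24 + 4872)/3762 = 4896*(1/3762) = 272/209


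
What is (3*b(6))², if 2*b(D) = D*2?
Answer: 324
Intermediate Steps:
b(D) = D (b(D) = (D*2)/2 = (2*D)/2 = D)
(3*b(6))² = (3*6)² = 18² = 324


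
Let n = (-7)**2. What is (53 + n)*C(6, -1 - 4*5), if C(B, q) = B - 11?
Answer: -510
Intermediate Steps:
n = 49
C(B, q) = -11 + B
(53 + n)*C(6, -1 - 4*5) = (53 + 49)*(-11 + 6) = 102*(-5) = -510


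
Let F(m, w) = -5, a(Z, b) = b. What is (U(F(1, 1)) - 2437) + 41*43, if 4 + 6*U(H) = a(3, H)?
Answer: -1351/2 ≈ -675.50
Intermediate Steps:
U(H) = -⅔ + H/6
(U(F(1, 1)) - 2437) + 41*43 = ((-⅔ + (⅙)*(-5)) - 2437) + 41*43 = ((-⅔ - ⅚) - 2437) + 1763 = (-3/2 - 2437) + 1763 = -4877/2 + 1763 = -1351/2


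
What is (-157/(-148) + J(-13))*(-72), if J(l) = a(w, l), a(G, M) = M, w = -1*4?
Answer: 31806/37 ≈ 859.62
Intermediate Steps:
w = -4
J(l) = l
(-157/(-148) + J(-13))*(-72) = (-157/(-148) - 13)*(-72) = (-157*(-1/148) - 13)*(-72) = (157/148 - 13)*(-72) = -1767/148*(-72) = 31806/37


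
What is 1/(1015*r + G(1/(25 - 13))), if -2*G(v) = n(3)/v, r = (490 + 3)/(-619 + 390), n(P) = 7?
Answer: -229/510013 ≈ -0.00044901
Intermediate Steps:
r = -493/229 (r = 493/(-229) = 493*(-1/229) = -493/229 ≈ -2.1528)
G(v) = -7/(2*v)
1/(1015*r + G(1/(25 - 13))) = 1/(1015*(-493/229) - 7/(2*(1/(25 - 13)))) = 1/(-500395/229 - 7/(2*(1/12))) = 1/(-500395/229 - 7/(2*1/12)) = 1/(-500395/229 - 7/2*12) = 1/(-500395/229 - 42) = 1/(-510013/229) = -229/510013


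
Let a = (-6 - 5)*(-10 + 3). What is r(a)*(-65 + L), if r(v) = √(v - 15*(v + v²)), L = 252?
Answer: 1309*I*√1837 ≈ 56104.0*I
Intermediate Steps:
a = 77 (a = -11*(-7) = 77)
r(v) = √(-15*v² - 14*v) (r(v) = √(v + (-15*v - 15*v²)) = √(-15*v² - 14*v))
r(a)*(-65 + L) = √(-1*77*(14 + 15*77))*(-65 + 252) = √(-1*77*(14 + 1155))*187 = √(-1*77*1169)*187 = √(-90013)*187 = (7*I*√1837)*187 = 1309*I*√1837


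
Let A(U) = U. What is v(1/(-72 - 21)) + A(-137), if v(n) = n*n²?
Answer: -110196910/804357 ≈ -137.00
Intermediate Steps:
v(n) = n³
v(1/(-72 - 21)) + A(-137) = (1/(-72 - 21))³ - 137 = (1/(-93))³ - 137 = (-1/93)³ - 137 = -1/804357 - 137 = -110196910/804357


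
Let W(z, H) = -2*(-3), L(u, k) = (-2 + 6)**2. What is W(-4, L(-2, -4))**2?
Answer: 36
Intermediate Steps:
L(u, k) = 16 (L(u, k) = 4**2 = 16)
W(z, H) = 6
W(-4, L(-2, -4))**2 = 6**2 = 36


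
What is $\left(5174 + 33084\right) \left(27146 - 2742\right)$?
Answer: $933648232$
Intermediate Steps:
$\left(5174 + 33084\right) \left(27146 - 2742\right) = 38258 \cdot 24404 = 933648232$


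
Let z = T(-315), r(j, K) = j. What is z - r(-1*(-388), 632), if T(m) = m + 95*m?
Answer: -30628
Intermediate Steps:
T(m) = 96*m
z = -30240 (z = 96*(-315) = -30240)
z - r(-1*(-388), 632) = -30240 - (-1)*(-388) = -30240 - 1*388 = -30240 - 388 = -30628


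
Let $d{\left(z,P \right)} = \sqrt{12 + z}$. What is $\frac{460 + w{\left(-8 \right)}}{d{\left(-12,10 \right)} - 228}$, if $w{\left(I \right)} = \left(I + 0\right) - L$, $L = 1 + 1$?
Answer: $- \frac{75}{38} \approx -1.9737$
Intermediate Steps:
$L = 2$
$w{\left(I \right)} = -2 + I$ ($w{\left(I \right)} = \left(I + 0\right) - 2 = I - 2 = -2 + I$)
$\frac{460 + w{\left(-8 \right)}}{d{\left(-12,10 \right)} - 228} = \frac{460 - 10}{\sqrt{12 - 12} - 228} = \frac{460 - 10}{\sqrt{0} - 228} = \frac{450}{0 - 228} = \frac{450}{-228} = 450 \left(- \frac{1}{228}\right) = - \frac{75}{38}$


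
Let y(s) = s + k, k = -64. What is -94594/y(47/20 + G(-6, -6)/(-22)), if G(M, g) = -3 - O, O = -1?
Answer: 20810680/13543 ≈ 1536.6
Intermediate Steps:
G(M, g) = -2 (G(M, g) = -3 - 1*(-1) = -3 + 1 = -2)
y(s) = -64 + s (y(s) = s - 64 = -64 + s)
-94594/y(47/20 + G(-6, -6)/(-22)) = -94594/(-64 + (47/20 - 2/(-22))) = -94594/(-64 + (47*(1/20) - 2*(-1/22))) = -94594/(-64 + (47/20 + 1/11)) = -94594/(-64 + 537/220) = -94594/(-13543/220) = -94594*(-220/13543) = 20810680/13543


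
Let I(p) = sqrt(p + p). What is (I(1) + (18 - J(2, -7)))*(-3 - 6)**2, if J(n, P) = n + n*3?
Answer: 810 + 81*sqrt(2) ≈ 924.55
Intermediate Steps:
J(n, P) = 4*n (J(n, P) = n + 3*n = 4*n)
I(p) = sqrt(2)*sqrt(p) (I(p) = sqrt(2*p) = sqrt(2)*sqrt(p))
(I(1) + (18 - J(2, -7)))*(-3 - 6)**2 = (sqrt(2)*sqrt(1) + (18 - 4*2))*(-3 - 6)**2 = (sqrt(2)*1 + (18 - 1*8))*(-9)**2 = (sqrt(2) + (18 - 8))*81 = (sqrt(2) + 10)*81 = (10 + sqrt(2))*81 = 810 + 81*sqrt(2)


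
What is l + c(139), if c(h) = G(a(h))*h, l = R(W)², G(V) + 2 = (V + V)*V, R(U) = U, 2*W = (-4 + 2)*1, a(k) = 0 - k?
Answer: 5370961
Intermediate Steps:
a(k) = -k
W = -1 (W = ((-4 + 2)*1)/2 = (-2*1)/2 = (½)*(-2) = -1)
G(V) = -2 + 2*V² (G(V) = -2 + (V + V)*V = -2 + (2*V)*V = -2 + 2*V²)
l = 1 (l = (-1)² = 1)
c(h) = h*(-2 + 2*h²) (c(h) = (-2 + 2*(-h)²)*h = (-2 + 2*h²)*h = h*(-2 + 2*h²))
l + c(139) = 1 + 2*139*(-1 + 139²) = 1 + 2*139*(-1 + 19321) = 1 + 2*139*19320 = 1 + 5370960 = 5370961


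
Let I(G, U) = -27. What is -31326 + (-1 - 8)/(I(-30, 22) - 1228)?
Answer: -39314121/1255 ≈ -31326.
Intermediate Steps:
-31326 + (-1 - 8)/(I(-30, 22) - 1228) = -31326 + (-1 - 8)/(-27 - 1228) = -31326 - 9/(-1255) = -31326 - 9*(-1/1255) = -31326 + 9/1255 = -39314121/1255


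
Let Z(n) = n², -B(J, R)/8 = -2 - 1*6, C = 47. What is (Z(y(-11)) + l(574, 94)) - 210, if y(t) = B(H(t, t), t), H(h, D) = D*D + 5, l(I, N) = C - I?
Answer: 3359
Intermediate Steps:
l(I, N) = 47 - I
H(h, D) = 5 + D² (H(h, D) = D² + 5 = 5 + D²)
B(J, R) = 64 (B(J, R) = -8*(-2 - 1*6) = -8*(-2 - 6) = -8*(-8) = 64)
y(t) = 64
(Z(y(-11)) + l(574, 94)) - 210 = (64² + (47 - 1*574)) - 210 = (4096 + (47 - 574)) - 210 = (4096 - 527) - 210 = 3569 - 210 = 3359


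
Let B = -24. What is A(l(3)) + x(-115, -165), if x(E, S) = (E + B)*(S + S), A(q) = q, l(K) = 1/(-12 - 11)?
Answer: 1055009/23 ≈ 45870.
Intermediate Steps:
l(K) = -1/23 (l(K) = 1/(-23) = -1/23)
x(E, S) = 2*S*(-24 + E) (x(E, S) = (E - 24)*(S + S) = (-24 + E)*(2*S) = 2*S*(-24 + E))
A(l(3)) + x(-115, -165) = -1/23 + 2*(-165)*(-24 - 115) = -1/23 + 2*(-165)*(-139) = -1/23 + 45870 = 1055009/23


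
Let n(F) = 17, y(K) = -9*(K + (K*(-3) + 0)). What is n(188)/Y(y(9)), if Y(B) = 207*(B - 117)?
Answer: 17/9315 ≈ 0.0018250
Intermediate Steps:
y(K) = 18*K (y(K) = -9*(K + (-3*K + 0)) = -9*(K - 3*K) = -(-18)*K = 18*K)
Y(B) = -24219 + 207*B (Y(B) = 207*(-117 + B) = -24219 + 207*B)
n(188)/Y(y(9)) = 17/(-24219 + 207*(18*9)) = 17/(-24219 + 207*162) = 17/(-24219 + 33534) = 17/9315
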